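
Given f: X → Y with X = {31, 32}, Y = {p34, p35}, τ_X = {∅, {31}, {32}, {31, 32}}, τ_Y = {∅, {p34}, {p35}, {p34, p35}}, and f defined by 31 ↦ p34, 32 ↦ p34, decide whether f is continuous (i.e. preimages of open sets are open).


f IS continuous.

Compute f^{-1}(U) for each U ∈ τ_Y:
  U = ∅: f^{-1}(U) = ∅ ∈ τ_X ✓.
  U = {p34}: f^{-1}(U) = {31, 32} ∈ τ_X ✓.
  U = {p35}: f^{-1}(U) = ∅ ∈ τ_X ✓.
  U = {p34, p35}: f^{-1}(U) = {31, 32} ∈ τ_X ✓.
Every preimage lies in τ_X, so f IS continuous.


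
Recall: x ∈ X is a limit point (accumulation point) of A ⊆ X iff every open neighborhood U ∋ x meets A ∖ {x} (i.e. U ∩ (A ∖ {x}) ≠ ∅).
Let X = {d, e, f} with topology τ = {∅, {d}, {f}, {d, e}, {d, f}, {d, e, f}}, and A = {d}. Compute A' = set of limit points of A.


A' = {e}

For each x ∈ X, list the open sets U ∈ τ with x ∈ U, then check whether U ∩ (A ∖ {x}) ≠ ∅ for every such U.
  x = d: open {d} ∋ x has {d} ∩ (A ∖ {d}) = ∅, so x is NOT a limit point.
  x = e: opens ∋ x are {d, e}, {d, e, f}; each meets A ∖ {e}, so x IS a limit point.
  x = f: open {f} ∋ x has {f} ∩ (A ∖ {f}) = ∅, so x is NOT a limit point.
Collecting: A' = {e}.


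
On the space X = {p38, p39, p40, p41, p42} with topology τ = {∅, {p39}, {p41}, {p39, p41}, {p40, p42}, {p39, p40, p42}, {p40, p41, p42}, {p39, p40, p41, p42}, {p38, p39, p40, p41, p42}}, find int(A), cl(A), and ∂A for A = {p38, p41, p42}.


int(A) = {p41}, cl(A) = {p38, p40, p41, p42}, ∂A = {p38, p40, p42}.

Closed sets in (X, τ) are complements of opens:
  closed(X, τ) = {∅, {p38}, {p38, p39}, {p38, p41}, {p38, p39, p41}, {p38, p40, p42}, {p38, p39, p40, p42}, {p38, p40, p41, p42}, {p38, p39, p40, p41, p42}}.
int(A) = ⋃ {U ∈ τ : U ⊆ A}. Opens contained in A: ∅, {p41}.
Taking the union of these: int(A) = {p41}.
cl(A) = ⋂ {C closed : A ⊆ C}. Closed sets containing A: {p38, p40, p41, p42}, {p38, p39, p40, p41, p42}.
Intersecting these: cl(A) = {p38, p40, p41, p42}.
∂A = cl(A) ∖ int(A) = {p38, p40, p41, p42} ∖ {p41} = {p38, p40, p42}.


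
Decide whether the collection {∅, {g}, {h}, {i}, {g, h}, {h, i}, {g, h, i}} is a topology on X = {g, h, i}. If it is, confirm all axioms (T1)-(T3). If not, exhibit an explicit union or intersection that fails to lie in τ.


τ is NOT a topology on X.

Axiom (T1): ∅ ∈ τ? Yes; X ∈ τ? Yes.
Axiom (T2/T3): check pairwise unions and intersections of members of τ.
Counterexample for (T2): {g} ∪ {i} = {g, i} ∉ τ. Therefore τ is NOT a topology.


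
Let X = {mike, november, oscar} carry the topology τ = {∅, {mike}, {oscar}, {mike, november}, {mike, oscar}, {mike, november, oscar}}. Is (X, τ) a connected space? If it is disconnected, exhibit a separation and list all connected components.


(X, τ) is disconnected; components = [{oscar}, {mike, november}].

Find clopen sets (U ∈ τ with X ∖ U ∈ τ):
  U = ∅, X ∖ U = {mike, november, oscar} — both open, so U is clopen.
  U = {oscar}, X ∖ U = {mike, november} — both open, so U is clopen.
  U = {mike, november}, X ∖ U = {oscar} — both open, so U is clopen.
  U = {mike, november, oscar}, X ∖ U = ∅ — both open, so U is clopen.
Nontrivial clopen(s) exist: e.g. {mike, november}. So (X, τ) is disconnected.
Compute connected components by grouping points that agree on all clopens:
  component: {oscar}
  component: {mike, november}


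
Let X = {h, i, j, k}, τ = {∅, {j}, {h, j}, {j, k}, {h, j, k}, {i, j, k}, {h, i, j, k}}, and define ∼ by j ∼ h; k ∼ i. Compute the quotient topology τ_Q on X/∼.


X/∼ = {[h=j], [i=k]}; |τ_Q| = 3.

Equivalence classes: [h=j], [i=k].
Quotient map π: X → X/∼ sends h ↦ [h=j], i ↦ [i=k], j ↦ [h=j], k ↦ [i=k].
For each subset V ⊆ X/∼, compute π^{-1}(V) ⊆ X and check whether π^{-1}(V) ∈ τ. V is open in τ_Q iff π^{-1}(V) ∈ τ.
  V = {}: π^{-1}(V) = ∅ ∈ τ ✓.
  V = {[h=j]}: π^{-1}(V) = {h, j} ∈ τ ✓.
  V = {[i=k]}: π^{-1}(V) = {i, k} ∉ τ ✗.
  V = {[h=j], [i=k]}: π^{-1}(V) = {h, i, j, k} ∈ τ ✓.
Open sets in the quotient: τ_Q = {{}, {[h=j]}, {[h=j], [i=k]}} (3 elements).


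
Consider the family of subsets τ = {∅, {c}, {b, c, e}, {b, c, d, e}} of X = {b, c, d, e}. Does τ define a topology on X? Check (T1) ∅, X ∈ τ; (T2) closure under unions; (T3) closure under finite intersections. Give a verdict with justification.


τ IS a topology on X.

Axiom (T1): ∅ ∈ τ? Yes; X ∈ τ? Yes.
Axiom (T2/T3): check pairwise unions and intersections of members of τ.
All pairwise intersections and unions checked — each lies in τ. Therefore τ satisfies (T1), (T2), (T3): it IS a topology on X.


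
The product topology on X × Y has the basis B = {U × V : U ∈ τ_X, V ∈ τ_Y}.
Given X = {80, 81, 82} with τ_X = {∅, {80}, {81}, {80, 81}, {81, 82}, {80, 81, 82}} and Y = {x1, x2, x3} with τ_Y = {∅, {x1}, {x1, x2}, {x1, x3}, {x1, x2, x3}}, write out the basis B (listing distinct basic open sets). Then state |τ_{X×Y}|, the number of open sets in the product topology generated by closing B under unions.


Basis B = {∅ × ∅, {80} × {x1}, {81} × {x1}, {80} × {x1, x2}, {80} × {x1, x3}, {80, 81} × {x1}, {81} × {x1, x2}, {81} × {x1, x3}, {81, 82} × {x1}, {80} × {x1, x2, x3}, {80, 81, 82} × {x1}, {81} × {x1, x2, x3}, {80, 81} × {x1, x2}, {80, 81} × {x1, x3}, {81, 82} × {x1, x2}, {81, 82} × {x1, x3}, {80, 81} × {x1, x2, x3}, {80, 81, 82} × {x1, x2}, {80, 81, 82} × {x1, x3}, {81, 82} × {x1, x2, x3}, {80, 81, 82} × {x1, x2, x3}}; |τ_{X×Y}| = 70.

Enumerate products U × V with U ∈ τ_X, V ∈ τ_Y (deduplicated):
  ∅ × ∅ = {} (∅)
  {80} × {x1} = {(80,x1)}
  {81} × {x1} = {(81,x1)}
  {80} × {x1, x2} = {(80,x1), (80,x2)}
  {80} × {x1, x3} = {(80,x1), (80,x3)}
  {80, 81} × {x1} = {(80,x1), (81,x1)}
  {81} × {x1, x2} = {(81,x1), (81,x2)}
  {81} × {x1, x3} = {(81,x1), (81,x3)}
  {81, 82} × {x1} = {(81,x1), (82,x1)}
  {80} × {x1, x2, x3} = {(80,x1), (80,x2), (80,x3)}
  {80, 81, 82} × {x1} = {(80,x1), (81,x1), (82,x1)}
  {81} × {x1, x2, x3} = {(81,x1), (81,x2), (81,x3)}
  {80, 81} × {x1, x2} = {(80,x1), (80,x2), (81,x1), (81,x2)}
  {80, 81} × {x1, x3} = {(80,x1), (80,x3), (81,x1), (81,x3)}
  {81, 82} × {x1, x2} = {(81,x1), (81,x2), (82,x1), (82,x2)}
  {81, 82} × {x1, x3} = {(81,x1), (81,x3), (82,x1), (82,x3)}
  {80, 81} × {x1, x2, x3} = {(80,x1), (80,x2), (80,x3), (81,x1), (81,x2), (81,x3)}
  {80, 81, 82} × {x1, x2} = {(80,x1), (80,x2), (81,x1), (81,x2), (82,x1), (82,x2)}
  {80, 81, 82} × {x1, x3} = {(80,x1), (80,x3), (81,x1), (81,x3), (82,x1), (82,x3)}
  {81, 82} × {x1, x2, x3} = {(81,x1), (81,x2), (81,x3), (82,x1), (82,x2), (82,x3)}
  {80, 81, 82} × {x1, x2, x3} = {(80,x1), (80,x2), (80,x3), (81,x1), (81,x2), (81,x3), (82,x1), (82,x2), (82,x3)}
These 21 distinct sets form the basis B.
Close under arbitrary unions to get τ_{X×Y}; counting gives |τ_{X×Y}| = 70.


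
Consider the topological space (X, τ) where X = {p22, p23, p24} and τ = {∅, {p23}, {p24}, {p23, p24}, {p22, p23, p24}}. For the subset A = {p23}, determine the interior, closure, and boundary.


int(A) = {p23}, cl(A) = {p22, p23}, ∂A = {p22}.

Closed sets in (X, τ) are complements of opens:
  closed(X, τ) = {∅, {p22}, {p22, p23}, {p22, p24}, {p22, p23, p24}}.
int(A) = ⋃ {U ∈ τ : U ⊆ A}. Opens contained in A: ∅, {p23}.
Taking the union of these: int(A) = {p23}.
cl(A) = ⋂ {C closed : A ⊆ C}. Closed sets containing A: {p22, p23}, {p22, p23, p24}.
Intersecting these: cl(A) = {p22, p23}.
∂A = cl(A) ∖ int(A) = {p22, p23} ∖ {p23} = {p22}.


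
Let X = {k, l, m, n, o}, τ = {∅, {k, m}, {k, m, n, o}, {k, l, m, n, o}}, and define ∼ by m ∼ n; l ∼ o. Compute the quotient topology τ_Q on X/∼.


X/∼ = {[k], [l=o], [m=n]}; |τ_Q| = 2.

Equivalence classes: [k], [l=o], [m=n].
Quotient map π: X → X/∼ sends k ↦ [k], l ↦ [l=o], m ↦ [m=n], n ↦ [m=n], o ↦ [l=o].
For each subset V ⊆ X/∼, compute π^{-1}(V) ⊆ X and check whether π^{-1}(V) ∈ τ. V is open in τ_Q iff π^{-1}(V) ∈ τ.
  V = {}: π^{-1}(V) = ∅ ∈ τ ✓.
  V = {[k]}: π^{-1}(V) = {k} ∉ τ ✗.
  V = {[l=o]}: π^{-1}(V) = {l, o} ∉ τ ✗.
  V = {[k], [l=o]}: π^{-1}(V) = {k, l, o} ∉ τ ✗.
  V = {[m=n]}: π^{-1}(V) = {m, n} ∉ τ ✗.
  V = {[k], [m=n]}: π^{-1}(V) = {k, m, n} ∉ τ ✗.
  V = {[l=o], [m=n]}: π^{-1}(V) = {l, m, n, o} ∉ τ ✗.
  V = {[k], [l=o], [m=n]}: π^{-1}(V) = {k, l, m, n, o} ∈ τ ✓.
Open sets in the quotient: τ_Q = {{}, {[k], [l=o], [m=n]}} (2 elements).


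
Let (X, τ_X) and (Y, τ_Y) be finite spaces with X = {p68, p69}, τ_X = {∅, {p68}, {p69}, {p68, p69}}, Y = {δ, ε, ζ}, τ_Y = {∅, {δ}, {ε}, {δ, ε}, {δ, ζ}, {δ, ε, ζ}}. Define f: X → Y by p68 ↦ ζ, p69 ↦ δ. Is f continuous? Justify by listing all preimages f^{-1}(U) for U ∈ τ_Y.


f IS continuous.

Compute f^{-1}(U) for each U ∈ τ_Y:
  U = ∅: f^{-1}(U) = ∅ ∈ τ_X ✓.
  U = {δ}: f^{-1}(U) = {p69} ∈ τ_X ✓.
  U = {ε}: f^{-1}(U) = ∅ ∈ τ_X ✓.
  U = {δ, ε}: f^{-1}(U) = {p69} ∈ τ_X ✓.
  U = {δ, ζ}: f^{-1}(U) = {p68, p69} ∈ τ_X ✓.
  U = {δ, ε, ζ}: f^{-1}(U) = {p68, p69} ∈ τ_X ✓.
Every preimage lies in τ_X, so f IS continuous.


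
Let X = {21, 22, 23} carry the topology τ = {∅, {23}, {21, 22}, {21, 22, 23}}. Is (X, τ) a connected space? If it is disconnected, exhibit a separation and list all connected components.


(X, τ) is disconnected; components = [{23}, {21, 22}].

Find clopen sets (U ∈ τ with X ∖ U ∈ τ):
  U = ∅, X ∖ U = {21, 22, 23} — both open, so U is clopen.
  U = {23}, X ∖ U = {21, 22} — both open, so U is clopen.
  U = {21, 22}, X ∖ U = {23} — both open, so U is clopen.
  U = {21, 22, 23}, X ∖ U = ∅ — both open, so U is clopen.
Nontrivial clopen(s) exist: e.g. {23}. So (X, τ) is disconnected.
Compute connected components by grouping points that agree on all clopens:
  component: {23}
  component: {21, 22}


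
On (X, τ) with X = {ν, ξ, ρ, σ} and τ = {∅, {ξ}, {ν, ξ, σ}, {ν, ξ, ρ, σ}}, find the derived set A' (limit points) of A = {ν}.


A' = {ρ, σ}

For each x ∈ X, list the open sets U ∈ τ with x ∈ U, then check whether U ∩ (A ∖ {x}) ≠ ∅ for every such U.
  x = ν: open {ν, ξ, σ} ∋ x has {ν, ξ, σ} ∩ (A ∖ {ν}) = ∅, so x is NOT a limit point.
  x = ξ: open {ξ} ∋ x has {ξ} ∩ (A ∖ {ξ}) = ∅, so x is NOT a limit point.
  x = ρ: opens ∋ x are {ν, ξ, ρ, σ}; each meets A ∖ {ρ}, so x IS a limit point.
  x = σ: opens ∋ x are {ν, ξ, σ}, {ν, ξ, ρ, σ}; each meets A ∖ {σ}, so x IS a limit point.
Collecting: A' = {ρ, σ}.


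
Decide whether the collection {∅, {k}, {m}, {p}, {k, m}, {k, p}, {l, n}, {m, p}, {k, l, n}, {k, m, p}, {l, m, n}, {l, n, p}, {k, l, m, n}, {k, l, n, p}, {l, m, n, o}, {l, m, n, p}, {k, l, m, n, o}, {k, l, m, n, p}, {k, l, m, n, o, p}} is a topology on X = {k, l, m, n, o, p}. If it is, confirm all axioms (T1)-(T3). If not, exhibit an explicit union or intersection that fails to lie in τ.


τ is NOT a topology on X.

Axiom (T1): ∅ ∈ τ? Yes; X ∈ τ? Yes.
Axiom (T2/T3): check pairwise unions and intersections of members of τ.
Counterexample for (T2): {p} ∪ {l, m, n, o} = {l, m, n, o, p} ∉ τ. Therefore τ is NOT a topology.


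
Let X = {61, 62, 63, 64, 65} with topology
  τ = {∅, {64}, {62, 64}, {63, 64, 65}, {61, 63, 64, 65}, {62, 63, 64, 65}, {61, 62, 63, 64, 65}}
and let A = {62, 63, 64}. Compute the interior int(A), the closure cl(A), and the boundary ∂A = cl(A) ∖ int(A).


int(A) = {62, 64}, cl(A) = {61, 62, 63, 64, 65}, ∂A = {61, 63, 65}.

Closed sets in (X, τ) are complements of opens:
  closed(X, τ) = {∅, {61}, {62}, {61, 62}, {61, 63, 65}, {61, 62, 63, 65}, {61, 62, 63, 64, 65}}.
int(A) = ⋃ {U ∈ τ : U ⊆ A}. Opens contained in A: ∅, {64}, {62, 64}.
Taking the union of these: int(A) = {62, 64}.
cl(A) = ⋂ {C closed : A ⊆ C}. Closed sets containing A: {61, 62, 63, 64, 65}.
Intersecting these: cl(A) = {61, 62, 63, 64, 65}.
∂A = cl(A) ∖ int(A) = {61, 62, 63, 64, 65} ∖ {62, 64} = {61, 63, 65}.


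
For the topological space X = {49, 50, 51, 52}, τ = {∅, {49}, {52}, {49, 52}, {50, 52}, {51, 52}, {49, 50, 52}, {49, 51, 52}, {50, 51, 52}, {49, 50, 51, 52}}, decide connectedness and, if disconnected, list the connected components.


(X, τ) is disconnected; components = [{49}, {50, 51, 52}].

Find clopen sets (U ∈ τ with X ∖ U ∈ τ):
  U = ∅, X ∖ U = {49, 50, 51, 52} — both open, so U is clopen.
  U = {49}, X ∖ U = {50, 51, 52} — both open, so U is clopen.
  U = {50, 51, 52}, X ∖ U = {49} — both open, so U is clopen.
  U = {49, 50, 51, 52}, X ∖ U = ∅ — both open, so U is clopen.
Nontrivial clopen(s) exist: e.g. {50, 51, 52}. So (X, τ) is disconnected.
Compute connected components by grouping points that agree on all clopens:
  component: {49}
  component: {50, 51, 52}


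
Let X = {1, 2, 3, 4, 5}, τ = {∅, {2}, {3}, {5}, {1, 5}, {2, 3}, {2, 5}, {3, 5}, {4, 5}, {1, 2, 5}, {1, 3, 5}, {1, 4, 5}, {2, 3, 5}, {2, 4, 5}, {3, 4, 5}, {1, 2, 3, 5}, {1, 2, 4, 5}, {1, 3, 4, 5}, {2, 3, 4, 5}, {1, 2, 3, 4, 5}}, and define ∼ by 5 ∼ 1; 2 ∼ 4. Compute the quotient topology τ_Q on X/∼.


X/∼ = {[1=5], [2=4], [3]}; |τ_Q| = 6.

Equivalence classes: [1=5], [2=4], [3].
Quotient map π: X → X/∼ sends 1 ↦ [1=5], 2 ↦ [2=4], 3 ↦ [3], 4 ↦ [2=4], 5 ↦ [1=5].
For each subset V ⊆ X/∼, compute π^{-1}(V) ⊆ X and check whether π^{-1}(V) ∈ τ. V is open in τ_Q iff π^{-1}(V) ∈ τ.
  V = {}: π^{-1}(V) = ∅ ∈ τ ✓.
  V = {[1=5]}: π^{-1}(V) = {1, 5} ∈ τ ✓.
  V = {[2=4]}: π^{-1}(V) = {2, 4} ∉ τ ✗.
  V = {[1=5], [2=4]}: π^{-1}(V) = {1, 2, 4, 5} ∈ τ ✓.
  V = {[3]}: π^{-1}(V) = {3} ∈ τ ✓.
  V = {[1=5], [3]}: π^{-1}(V) = {1, 3, 5} ∈ τ ✓.
  V = {[2=4], [3]}: π^{-1}(V) = {2, 3, 4} ∉ τ ✗.
  V = {[1=5], [2=4], [3]}: π^{-1}(V) = {1, 2, 3, 4, 5} ∈ τ ✓.
Open sets in the quotient: τ_Q = {{}, {[1=5]}, {[1=5], [2=4]}, {[3]}, {[1=5], [3]}, {[1=5], [2=4], [3]}} (6 elements).


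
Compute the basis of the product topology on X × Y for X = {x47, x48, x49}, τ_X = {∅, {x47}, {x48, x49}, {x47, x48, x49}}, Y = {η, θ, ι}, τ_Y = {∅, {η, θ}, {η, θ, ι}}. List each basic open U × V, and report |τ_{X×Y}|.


Basis B = {∅ × ∅, {x47} × {η, θ}, {x47} × {η, θ, ι}, {x48, x49} × {η, θ}, {x47, x48, x49} × {η, θ}, {x48, x49} × {η, θ, ι}, {x47, x48, x49} × {η, θ, ι}}; |τ_{X×Y}| = 9.

Enumerate products U × V with U ∈ τ_X, V ∈ τ_Y (deduplicated):
  ∅ × ∅ = {} (∅)
  {x47} × {η, θ} = {(x47,η), (x47,θ)}
  {x47} × {η, θ, ι} = {(x47,η), (x47,θ), (x47,ι)}
  {x48, x49} × {η, θ} = {(x48,η), (x48,θ), (x49,η), (x49,θ)}
  {x47, x48, x49} × {η, θ} = {(x47,η), (x47,θ), (x48,η), (x48,θ), (x49,η), (x49,θ)}
  {x48, x49} × {η, θ, ι} = {(x48,η), (x48,θ), (x48,ι), (x49,η), (x49,θ), (x49,ι)}
  {x47, x48, x49} × {η, θ, ι} = {(x47,η), (x47,θ), (x47,ι), (x48,η), (x48,θ), (x48,ι), (x49,η), (x49,θ), (x49,ι)}
These 7 distinct sets form the basis B.
Close under arbitrary unions to get τ_{X×Y}; counting gives |τ_{X×Y}| = 9.


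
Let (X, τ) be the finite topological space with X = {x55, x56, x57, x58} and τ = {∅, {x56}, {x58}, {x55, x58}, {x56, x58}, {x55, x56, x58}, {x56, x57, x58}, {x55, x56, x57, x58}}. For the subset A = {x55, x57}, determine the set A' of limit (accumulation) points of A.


A' = ∅

For each x ∈ X, list the open sets U ∈ τ with x ∈ U, then check whether U ∩ (A ∖ {x}) ≠ ∅ for every such U.
  x = x55: open {x55, x58} ∋ x has {x55, x58} ∩ (A ∖ {x55}) = ∅, so x is NOT a limit point.
  x = x56: open {x56} ∋ x has {x56} ∩ (A ∖ {x56}) = ∅, so x is NOT a limit point.
  x = x57: open {x56, x57, x58} ∋ x has {x56, x57, x58} ∩ (A ∖ {x57}) = ∅, so x is NOT a limit point.
  x = x58: open {x58} ∋ x has {x58} ∩ (A ∖ {x58}) = ∅, so x is NOT a limit point.
Collecting: A' = ∅.


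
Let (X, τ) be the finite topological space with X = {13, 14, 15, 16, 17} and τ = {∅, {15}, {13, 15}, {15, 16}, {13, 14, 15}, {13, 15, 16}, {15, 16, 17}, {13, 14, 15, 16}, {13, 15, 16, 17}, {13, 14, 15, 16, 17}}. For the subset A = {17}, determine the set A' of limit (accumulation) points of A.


A' = ∅

For each x ∈ X, list the open sets U ∈ τ with x ∈ U, then check whether U ∩ (A ∖ {x}) ≠ ∅ for every such U.
  x = 13: open {13, 15} ∋ x has {13, 15} ∩ (A ∖ {13}) = ∅, so x is NOT a limit point.
  x = 14: open {13, 14, 15} ∋ x has {13, 14, 15} ∩ (A ∖ {14}) = ∅, so x is NOT a limit point.
  x = 15: open {15} ∋ x has {15} ∩ (A ∖ {15}) = ∅, so x is NOT a limit point.
  x = 16: open {15, 16} ∋ x has {15, 16} ∩ (A ∖ {16}) = ∅, so x is NOT a limit point.
  x = 17: open {15, 16, 17} ∋ x has {15, 16, 17} ∩ (A ∖ {17}) = ∅, so x is NOT a limit point.
Collecting: A' = ∅.


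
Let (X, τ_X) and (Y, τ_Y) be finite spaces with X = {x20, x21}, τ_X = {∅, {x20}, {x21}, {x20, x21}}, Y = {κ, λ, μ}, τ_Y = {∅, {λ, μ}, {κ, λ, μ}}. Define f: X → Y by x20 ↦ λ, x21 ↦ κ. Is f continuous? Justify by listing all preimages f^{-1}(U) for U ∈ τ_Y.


f IS continuous.

Compute f^{-1}(U) for each U ∈ τ_Y:
  U = ∅: f^{-1}(U) = ∅ ∈ τ_X ✓.
  U = {λ, μ}: f^{-1}(U) = {x20} ∈ τ_X ✓.
  U = {κ, λ, μ}: f^{-1}(U) = {x20, x21} ∈ τ_X ✓.
Every preimage lies in τ_X, so f IS continuous.


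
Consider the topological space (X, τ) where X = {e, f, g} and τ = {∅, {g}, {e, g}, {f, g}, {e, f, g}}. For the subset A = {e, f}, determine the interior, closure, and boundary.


int(A) = ∅, cl(A) = {e, f}, ∂A = {e, f}.

Closed sets in (X, τ) are complements of opens:
  closed(X, τ) = {∅, {e}, {f}, {e, f}, {e, f, g}}.
int(A) = ⋃ {U ∈ τ : U ⊆ A}. Opens contained in A: ∅.
Taking the union of these: int(A) = ∅.
cl(A) = ⋂ {C closed : A ⊆ C}. Closed sets containing A: {e, f}, {e, f, g}.
Intersecting these: cl(A) = {e, f}.
∂A = cl(A) ∖ int(A) = {e, f} ∖ ∅ = {e, f}.


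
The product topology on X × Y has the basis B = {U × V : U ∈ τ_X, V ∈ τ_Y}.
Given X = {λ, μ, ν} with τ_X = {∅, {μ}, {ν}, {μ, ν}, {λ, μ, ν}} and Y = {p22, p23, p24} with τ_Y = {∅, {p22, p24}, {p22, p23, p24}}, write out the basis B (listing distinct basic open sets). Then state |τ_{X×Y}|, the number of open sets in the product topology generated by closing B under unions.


Basis B = {∅ × ∅, {μ} × {p22, p24}, {ν} × {p22, p24}, {μ} × {p22, p23, p24}, {ν} × {p22, p23, p24}, {μ, ν} × {p22, p24}, {λ, μ, ν} × {p22, p24}, {μ, ν} × {p22, p23, p24}, {λ, μ, ν} × {p22, p23, p24}}; |τ_{X×Y}| = 14.

Enumerate products U × V with U ∈ τ_X, V ∈ τ_Y (deduplicated):
  ∅ × ∅ = {} (∅)
  {μ} × {p22, p24} = {(μ,p22), (μ,p24)}
  {ν} × {p22, p24} = {(ν,p22), (ν,p24)}
  {μ} × {p22, p23, p24} = {(μ,p22), (μ,p23), (μ,p24)}
  {ν} × {p22, p23, p24} = {(ν,p22), (ν,p23), (ν,p24)}
  {μ, ν} × {p22, p24} = {(μ,p22), (μ,p24), (ν,p22), (ν,p24)}
  {λ, μ, ν} × {p22, p24} = {(λ,p22), (λ,p24), (μ,p22), (μ,p24), (ν,p22), (ν,p24)}
  {μ, ν} × {p22, p23, p24} = {(μ,p22), (μ,p23), (μ,p24), (ν,p22), (ν,p23), (ν,p24)}
  {λ, μ, ν} × {p22, p23, p24} = {(λ,p22), (λ,p23), (λ,p24), (μ,p22), (μ,p23), (μ,p24), (ν,p22), (ν,p23), (ν,p24)}
These 9 distinct sets form the basis B.
Close under arbitrary unions to get τ_{X×Y}; counting gives |τ_{X×Y}| = 14.


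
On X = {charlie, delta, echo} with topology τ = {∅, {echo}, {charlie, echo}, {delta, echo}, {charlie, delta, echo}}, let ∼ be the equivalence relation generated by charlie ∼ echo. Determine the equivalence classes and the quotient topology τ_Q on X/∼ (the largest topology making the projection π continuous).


X/∼ = {[charlie=echo], [delta]}; |τ_Q| = 3.

Equivalence classes: [charlie=echo], [delta].
Quotient map π: X → X/∼ sends charlie ↦ [charlie=echo], delta ↦ [delta], echo ↦ [charlie=echo].
For each subset V ⊆ X/∼, compute π^{-1}(V) ⊆ X and check whether π^{-1}(V) ∈ τ. V is open in τ_Q iff π^{-1}(V) ∈ τ.
  V = {}: π^{-1}(V) = ∅ ∈ τ ✓.
  V = {[charlie=echo]}: π^{-1}(V) = {charlie, echo} ∈ τ ✓.
  V = {[delta]}: π^{-1}(V) = {delta} ∉ τ ✗.
  V = {[charlie=echo], [delta]}: π^{-1}(V) = {charlie, delta, echo} ∈ τ ✓.
Open sets in the quotient: τ_Q = {{}, {[charlie=echo]}, {[charlie=echo], [delta]}} (3 elements).


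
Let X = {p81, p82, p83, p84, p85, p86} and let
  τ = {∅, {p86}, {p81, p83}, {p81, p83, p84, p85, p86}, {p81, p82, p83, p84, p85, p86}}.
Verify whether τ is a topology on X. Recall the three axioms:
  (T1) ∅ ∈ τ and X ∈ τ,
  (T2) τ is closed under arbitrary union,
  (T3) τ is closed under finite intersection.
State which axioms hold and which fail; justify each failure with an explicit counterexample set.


τ is NOT a topology on X.

Axiom (T1): ∅ ∈ τ? Yes; X ∈ τ? Yes.
Axiom (T2/T3): check pairwise unions and intersections of members of τ.
Counterexample for (T2): {p86} ∪ {p81, p83} = {p81, p83, p86} ∉ τ. Therefore τ is NOT a topology.


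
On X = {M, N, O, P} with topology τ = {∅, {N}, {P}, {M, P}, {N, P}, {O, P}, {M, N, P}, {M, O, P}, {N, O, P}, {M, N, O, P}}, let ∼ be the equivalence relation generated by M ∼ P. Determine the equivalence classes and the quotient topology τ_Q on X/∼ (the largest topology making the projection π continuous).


X/∼ = {[M=P], [N], [O]}; |τ_Q| = 6.

Equivalence classes: [M=P], [N], [O].
Quotient map π: X → X/∼ sends M ↦ [M=P], N ↦ [N], O ↦ [O], P ↦ [M=P].
For each subset V ⊆ X/∼, compute π^{-1}(V) ⊆ X and check whether π^{-1}(V) ∈ τ. V is open in τ_Q iff π^{-1}(V) ∈ τ.
  V = {}: π^{-1}(V) = ∅ ∈ τ ✓.
  V = {[M=P]}: π^{-1}(V) = {M, P} ∈ τ ✓.
  V = {[N]}: π^{-1}(V) = {N} ∈ τ ✓.
  V = {[M=P], [N]}: π^{-1}(V) = {M, N, P} ∈ τ ✓.
  V = {[O]}: π^{-1}(V) = {O} ∉ τ ✗.
  V = {[M=P], [O]}: π^{-1}(V) = {M, O, P} ∈ τ ✓.
  V = {[N], [O]}: π^{-1}(V) = {N, O} ∉ τ ✗.
  V = {[M=P], [N], [O]}: π^{-1}(V) = {M, N, O, P} ∈ τ ✓.
Open sets in the quotient: τ_Q = {{}, {[M=P]}, {[N]}, {[M=P], [N]}, {[M=P], [O]}, {[M=P], [N], [O]}} (6 elements).


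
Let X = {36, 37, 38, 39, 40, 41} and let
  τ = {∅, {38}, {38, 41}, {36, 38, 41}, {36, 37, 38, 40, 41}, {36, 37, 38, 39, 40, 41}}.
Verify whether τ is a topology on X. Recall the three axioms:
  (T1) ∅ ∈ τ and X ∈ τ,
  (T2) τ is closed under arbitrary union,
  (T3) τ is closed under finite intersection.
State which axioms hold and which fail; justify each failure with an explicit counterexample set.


τ IS a topology on X.

Axiom (T1): ∅ ∈ τ? Yes; X ∈ τ? Yes.
Axiom (T2/T3): check pairwise unions and intersections of members of τ.
All pairwise intersections and unions checked — each lies in τ. Therefore τ satisfies (T1), (T2), (T3): it IS a topology on X.


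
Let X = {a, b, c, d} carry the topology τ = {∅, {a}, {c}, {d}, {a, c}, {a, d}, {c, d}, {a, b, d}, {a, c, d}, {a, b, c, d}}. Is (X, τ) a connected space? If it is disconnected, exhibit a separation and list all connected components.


(X, τ) is disconnected; components = [{c}, {a, b, d}].

Find clopen sets (U ∈ τ with X ∖ U ∈ τ):
  U = ∅, X ∖ U = {a, b, c, d} — both open, so U is clopen.
  U = {c}, X ∖ U = {a, b, d} — both open, so U is clopen.
  U = {a, b, d}, X ∖ U = {c} — both open, so U is clopen.
  U = {a, b, c, d}, X ∖ U = ∅ — both open, so U is clopen.
Nontrivial clopen(s) exist: e.g. {c}. So (X, τ) is disconnected.
Compute connected components by grouping points that agree on all clopens:
  component: {c}
  component: {a, b, d}


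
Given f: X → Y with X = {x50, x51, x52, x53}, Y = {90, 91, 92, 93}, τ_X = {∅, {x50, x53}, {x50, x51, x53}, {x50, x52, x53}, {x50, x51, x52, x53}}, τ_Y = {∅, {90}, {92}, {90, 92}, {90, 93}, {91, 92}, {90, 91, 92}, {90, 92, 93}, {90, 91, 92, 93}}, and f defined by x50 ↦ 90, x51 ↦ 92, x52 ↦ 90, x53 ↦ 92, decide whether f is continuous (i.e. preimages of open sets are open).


f is NOT continuous.

Compute f^{-1}(U) for each U ∈ τ_Y:
  U = ∅: f^{-1}(U) = ∅ ∈ τ_X ✓.
  U = {90}: f^{-1}(U) = {x50, x52} ∉ τ_X ✗.
  U = {92}: f^{-1}(U) = {x51, x53} ∉ τ_X ✗.
  U = {90, 92}: f^{-1}(U) = {x50, x51, x52, x53} ∈ τ_X ✓.
  U = {90, 93}: f^{-1}(U) = {x50, x52} ∉ τ_X ✗.
  U = {91, 92}: f^{-1}(U) = {x51, x53} ∉ τ_X ✗.
  U = {90, 91, 92}: f^{-1}(U) = {x50, x51, x52, x53} ∈ τ_X ✓.
  U = {90, 92, 93}: f^{-1}(U) = {x50, x51, x52, x53} ∈ τ_X ✓.
  U = {90, 91, 92, 93}: f^{-1}(U) = {x50, x51, x52, x53} ∈ τ_X ✓.
Found U = {90} with f^{-1}(U) = {x50, x52} not in τ_X. Therefore f is NOT continuous.


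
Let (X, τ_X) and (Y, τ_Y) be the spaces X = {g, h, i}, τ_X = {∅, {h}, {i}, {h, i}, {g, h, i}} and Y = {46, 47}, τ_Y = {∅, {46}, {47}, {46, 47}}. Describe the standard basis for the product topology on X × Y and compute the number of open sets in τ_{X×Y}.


Basis B = {∅ × ∅, {h} × {46}, {h} × {47}, {i} × {46}, {i} × {47}, {h} × {46, 47}, {h, i} × {46}, {h, i} × {47}, {i} × {46, 47}, {g, h, i} × {46}, {g, h, i} × {47}, {h, i} × {46, 47}, {g, h, i} × {46, 47}}; |τ_{X×Y}| = 25.

Enumerate products U × V with U ∈ τ_X, V ∈ τ_Y (deduplicated):
  ∅ × ∅ = {} (∅)
  {h} × {46} = {(h,46)}
  {h} × {47} = {(h,47)}
  {i} × {46} = {(i,46)}
  {i} × {47} = {(i,47)}
  {h} × {46, 47} = {(h,46), (h,47)}
  {h, i} × {46} = {(h,46), (i,46)}
  {h, i} × {47} = {(h,47), (i,47)}
  {i} × {46, 47} = {(i,46), (i,47)}
  {g, h, i} × {46} = {(g,46), (h,46), (i,46)}
  {g, h, i} × {47} = {(g,47), (h,47), (i,47)}
  {h, i} × {46, 47} = {(h,46), (h,47), (i,46), (i,47)}
  {g, h, i} × {46, 47} = {(g,46), (g,47), (h,46), (h,47), (i,46), (i,47)}
These 13 distinct sets form the basis B.
Close under arbitrary unions to get τ_{X×Y}; counting gives |τ_{X×Y}| = 25.


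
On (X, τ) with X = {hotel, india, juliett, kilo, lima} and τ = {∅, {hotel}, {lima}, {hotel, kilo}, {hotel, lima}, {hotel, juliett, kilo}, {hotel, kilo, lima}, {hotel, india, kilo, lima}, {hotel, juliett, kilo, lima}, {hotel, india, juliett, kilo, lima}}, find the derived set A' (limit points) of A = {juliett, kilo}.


A' = {india, juliett}

For each x ∈ X, list the open sets U ∈ τ with x ∈ U, then check whether U ∩ (A ∖ {x}) ≠ ∅ for every such U.
  x = hotel: open {hotel} ∋ x has {hotel} ∩ (A ∖ {hotel}) = ∅, so x is NOT a limit point.
  x = india: opens ∋ x are {hotel, india, kilo, lima}, {hotel, india, juliett, kilo, lima}; each meets A ∖ {india}, so x IS a limit point.
  x = juliett: opens ∋ x are {hotel, juliett, kilo}, {hotel, juliett, kilo, lima}, {hotel, india, juliett, kilo, lima}; each meets A ∖ {juliett}, so x IS a limit point.
  x = kilo: open {hotel, kilo} ∋ x has {hotel, kilo} ∩ (A ∖ {kilo}) = ∅, so x is NOT a limit point.
  x = lima: open {lima} ∋ x has {lima} ∩ (A ∖ {lima}) = ∅, so x is NOT a limit point.
Collecting: A' = {india, juliett}.


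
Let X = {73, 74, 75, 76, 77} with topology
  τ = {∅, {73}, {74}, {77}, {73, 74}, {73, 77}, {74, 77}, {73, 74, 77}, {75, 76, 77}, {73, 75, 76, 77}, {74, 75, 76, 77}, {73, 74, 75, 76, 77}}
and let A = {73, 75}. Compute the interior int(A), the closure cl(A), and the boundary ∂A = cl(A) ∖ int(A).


int(A) = {73}, cl(A) = {73, 75, 76}, ∂A = {75, 76}.

Closed sets in (X, τ) are complements of opens:
  closed(X, τ) = {∅, {73}, {74}, {73, 74}, {75, 76}, {73, 75, 76}, {74, 75, 76}, {75, 76, 77}, {73, 74, 75, 76}, {73, 75, 76, 77}, {74, 75, 76, 77}, {73, 74, 75, 76, 77}}.
int(A) = ⋃ {U ∈ τ : U ⊆ A}. Opens contained in A: ∅, {73}.
Taking the union of these: int(A) = {73}.
cl(A) = ⋂ {C closed : A ⊆ C}. Closed sets containing A: {73, 75, 76}, {73, 74, 75, 76}, {73, 75, 76, 77}, {73, 74, 75, 76, 77}.
Intersecting these: cl(A) = {73, 75, 76}.
∂A = cl(A) ∖ int(A) = {73, 75, 76} ∖ {73} = {75, 76}.


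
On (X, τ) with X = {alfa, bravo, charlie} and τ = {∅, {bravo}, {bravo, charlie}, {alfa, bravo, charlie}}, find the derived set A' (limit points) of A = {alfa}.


A' = ∅

For each x ∈ X, list the open sets U ∈ τ with x ∈ U, then check whether U ∩ (A ∖ {x}) ≠ ∅ for every such U.
  x = alfa: open {alfa, bravo, charlie} ∋ x has {alfa, bravo, charlie} ∩ (A ∖ {alfa}) = ∅, so x is NOT a limit point.
  x = bravo: open {bravo} ∋ x has {bravo} ∩ (A ∖ {bravo}) = ∅, so x is NOT a limit point.
  x = charlie: open {bravo, charlie} ∋ x has {bravo, charlie} ∩ (A ∖ {charlie}) = ∅, so x is NOT a limit point.
Collecting: A' = ∅.


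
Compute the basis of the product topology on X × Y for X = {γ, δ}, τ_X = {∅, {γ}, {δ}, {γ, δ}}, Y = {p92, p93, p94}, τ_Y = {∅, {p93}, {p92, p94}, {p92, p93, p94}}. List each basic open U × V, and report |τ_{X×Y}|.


Basis B = {∅ × ∅, {γ} × {p93}, {δ} × {p93}, {γ} × {p92, p94}, {γ, δ} × {p93}, {δ} × {p92, p94}, {γ} × {p92, p93, p94}, {δ} × {p92, p93, p94}, {γ, δ} × {p92, p94}, {γ, δ} × {p92, p93, p94}}; |τ_{X×Y}| = 16.

Enumerate products U × V with U ∈ τ_X, V ∈ τ_Y (deduplicated):
  ∅ × ∅ = {} (∅)
  {γ} × {p93} = {(γ,p93)}
  {δ} × {p93} = {(δ,p93)}
  {γ} × {p92, p94} = {(γ,p92), (γ,p94)}
  {γ, δ} × {p93} = {(γ,p93), (δ,p93)}
  {δ} × {p92, p94} = {(δ,p92), (δ,p94)}
  {γ} × {p92, p93, p94} = {(γ,p92), (γ,p93), (γ,p94)}
  {δ} × {p92, p93, p94} = {(δ,p92), (δ,p93), (δ,p94)}
  {γ, δ} × {p92, p94} = {(γ,p92), (γ,p94), (δ,p92), (δ,p94)}
  {γ, δ} × {p92, p93, p94} = {(γ,p92), (γ,p93), (γ,p94), (δ,p92), (δ,p93), (δ,p94)}
These 10 distinct sets form the basis B.
Close under arbitrary unions to get τ_{X×Y}; counting gives |τ_{X×Y}| = 16.


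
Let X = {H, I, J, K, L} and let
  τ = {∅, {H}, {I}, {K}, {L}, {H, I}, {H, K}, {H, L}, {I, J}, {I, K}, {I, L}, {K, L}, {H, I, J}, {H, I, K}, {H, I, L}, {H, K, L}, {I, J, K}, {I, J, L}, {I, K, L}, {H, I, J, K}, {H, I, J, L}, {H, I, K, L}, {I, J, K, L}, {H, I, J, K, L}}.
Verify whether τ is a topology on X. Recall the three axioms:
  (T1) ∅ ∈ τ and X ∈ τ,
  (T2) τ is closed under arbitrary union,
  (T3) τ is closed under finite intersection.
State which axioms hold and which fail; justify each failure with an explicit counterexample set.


τ IS a topology on X.

Axiom (T1): ∅ ∈ τ? Yes; X ∈ τ? Yes.
Axiom (T2/T3): check pairwise unions and intersections of members of τ.
All pairwise intersections and unions checked — each lies in τ. Therefore τ satisfies (T1), (T2), (T3): it IS a topology on X.


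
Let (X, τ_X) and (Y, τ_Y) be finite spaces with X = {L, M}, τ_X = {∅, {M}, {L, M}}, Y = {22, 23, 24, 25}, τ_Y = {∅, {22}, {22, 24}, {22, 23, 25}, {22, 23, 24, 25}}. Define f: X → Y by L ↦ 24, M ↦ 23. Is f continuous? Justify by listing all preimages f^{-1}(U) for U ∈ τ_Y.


f is NOT continuous.

Compute f^{-1}(U) for each U ∈ τ_Y:
  U = ∅: f^{-1}(U) = ∅ ∈ τ_X ✓.
  U = {22}: f^{-1}(U) = ∅ ∈ τ_X ✓.
  U = {22, 24}: f^{-1}(U) = {L} ∉ τ_X ✗.
  U = {22, 23, 25}: f^{-1}(U) = {M} ∈ τ_X ✓.
  U = {22, 23, 24, 25}: f^{-1}(U) = {L, M} ∈ τ_X ✓.
Found U = {22, 24} with f^{-1}(U) = {L} not in τ_X. Therefore f is NOT continuous.


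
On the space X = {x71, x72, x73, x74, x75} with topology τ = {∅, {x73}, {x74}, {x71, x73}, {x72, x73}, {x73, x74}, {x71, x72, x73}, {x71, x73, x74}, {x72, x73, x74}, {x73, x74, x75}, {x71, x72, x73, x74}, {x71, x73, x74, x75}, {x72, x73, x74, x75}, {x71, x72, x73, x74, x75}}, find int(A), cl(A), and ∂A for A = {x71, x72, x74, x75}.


int(A) = {x74}, cl(A) = {x71, x72, x74, x75}, ∂A = {x71, x72, x75}.

Closed sets in (X, τ) are complements of opens:
  closed(X, τ) = {∅, {x71}, {x72}, {x75}, {x71, x72}, {x71, x75}, {x72, x75}, {x74, x75}, {x71, x72, x75}, {x71, x74, x75}, {x72, x74, x75}, {x71, x72, x73, x75}, {x71, x72, x74, x75}, {x71, x72, x73, x74, x75}}.
int(A) = ⋃ {U ∈ τ : U ⊆ A}. Opens contained in A: ∅, {x74}.
Taking the union of these: int(A) = {x74}.
cl(A) = ⋂ {C closed : A ⊆ C}. Closed sets containing A: {x71, x72, x74, x75}, {x71, x72, x73, x74, x75}.
Intersecting these: cl(A) = {x71, x72, x74, x75}.
∂A = cl(A) ∖ int(A) = {x71, x72, x74, x75} ∖ {x74} = {x71, x72, x75}.


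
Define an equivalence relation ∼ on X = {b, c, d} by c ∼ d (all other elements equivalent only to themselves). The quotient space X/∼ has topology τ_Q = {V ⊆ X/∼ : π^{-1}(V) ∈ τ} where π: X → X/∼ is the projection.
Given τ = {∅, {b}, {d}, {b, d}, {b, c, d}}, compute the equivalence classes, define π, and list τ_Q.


X/∼ = {[b], [c=d]}; |τ_Q| = 3.

Equivalence classes: [b], [c=d].
Quotient map π: X → X/∼ sends b ↦ [b], c ↦ [c=d], d ↦ [c=d].
For each subset V ⊆ X/∼, compute π^{-1}(V) ⊆ X and check whether π^{-1}(V) ∈ τ. V is open in τ_Q iff π^{-1}(V) ∈ τ.
  V = {}: π^{-1}(V) = ∅ ∈ τ ✓.
  V = {[b]}: π^{-1}(V) = {b} ∈ τ ✓.
  V = {[c=d]}: π^{-1}(V) = {c, d} ∉ τ ✗.
  V = {[b], [c=d]}: π^{-1}(V) = {b, c, d} ∈ τ ✓.
Open sets in the quotient: τ_Q = {{}, {[b]}, {[b], [c=d]}} (3 elements).


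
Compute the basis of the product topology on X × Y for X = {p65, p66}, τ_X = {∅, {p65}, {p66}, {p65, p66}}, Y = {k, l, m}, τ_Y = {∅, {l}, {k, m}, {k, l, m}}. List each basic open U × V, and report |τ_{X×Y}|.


Basis B = {∅ × ∅, {p65} × {l}, {p66} × {l}, {p65} × {k, m}, {p65, p66} × {l}, {p66} × {k, m}, {p65} × {k, l, m}, {p66} × {k, l, m}, {p65, p66} × {k, m}, {p65, p66} × {k, l, m}}; |τ_{X×Y}| = 16.

Enumerate products U × V with U ∈ τ_X, V ∈ τ_Y (deduplicated):
  ∅ × ∅ = {} (∅)
  {p65} × {l} = {(p65,l)}
  {p66} × {l} = {(p66,l)}
  {p65} × {k, m} = {(p65,k), (p65,m)}
  {p65, p66} × {l} = {(p65,l), (p66,l)}
  {p66} × {k, m} = {(p66,k), (p66,m)}
  {p65} × {k, l, m} = {(p65,k), (p65,l), (p65,m)}
  {p66} × {k, l, m} = {(p66,k), (p66,l), (p66,m)}
  {p65, p66} × {k, m} = {(p65,k), (p65,m), (p66,k), (p66,m)}
  {p65, p66} × {k, l, m} = {(p65,k), (p65,l), (p65,m), (p66,k), (p66,l), (p66,m)}
These 10 distinct sets form the basis B.
Close under arbitrary unions to get τ_{X×Y}; counting gives |τ_{X×Y}| = 16.


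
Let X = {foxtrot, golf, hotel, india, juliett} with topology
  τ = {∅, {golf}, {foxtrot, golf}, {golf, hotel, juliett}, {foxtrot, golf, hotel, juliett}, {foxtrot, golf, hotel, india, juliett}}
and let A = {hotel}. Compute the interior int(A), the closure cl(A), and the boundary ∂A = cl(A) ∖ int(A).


int(A) = ∅, cl(A) = {hotel, india, juliett}, ∂A = {hotel, india, juliett}.

Closed sets in (X, τ) are complements of opens:
  closed(X, τ) = {∅, {india}, {foxtrot, india}, {hotel, india, juliett}, {foxtrot, hotel, india, juliett}, {foxtrot, golf, hotel, india, juliett}}.
int(A) = ⋃ {U ∈ τ : U ⊆ A}. Opens contained in A: ∅.
Taking the union of these: int(A) = ∅.
cl(A) = ⋂ {C closed : A ⊆ C}. Closed sets containing A: {hotel, india, juliett}, {foxtrot, hotel, india, juliett}, {foxtrot, golf, hotel, india, juliett}.
Intersecting these: cl(A) = {hotel, india, juliett}.
∂A = cl(A) ∖ int(A) = {hotel, india, juliett} ∖ ∅ = {hotel, india, juliett}.


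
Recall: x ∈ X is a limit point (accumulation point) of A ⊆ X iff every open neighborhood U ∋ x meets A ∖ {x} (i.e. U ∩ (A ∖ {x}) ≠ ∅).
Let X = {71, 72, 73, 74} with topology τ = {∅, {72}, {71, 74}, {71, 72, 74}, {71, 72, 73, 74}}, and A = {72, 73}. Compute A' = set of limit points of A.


A' = {73}

For each x ∈ X, list the open sets U ∈ τ with x ∈ U, then check whether U ∩ (A ∖ {x}) ≠ ∅ for every such U.
  x = 71: open {71, 74} ∋ x has {71, 74} ∩ (A ∖ {71}) = ∅, so x is NOT a limit point.
  x = 72: open {72} ∋ x has {72} ∩ (A ∖ {72}) = ∅, so x is NOT a limit point.
  x = 73: opens ∋ x are {71, 72, 73, 74}; each meets A ∖ {73}, so x IS a limit point.
  x = 74: open {71, 74} ∋ x has {71, 74} ∩ (A ∖ {74}) = ∅, so x is NOT a limit point.
Collecting: A' = {73}.


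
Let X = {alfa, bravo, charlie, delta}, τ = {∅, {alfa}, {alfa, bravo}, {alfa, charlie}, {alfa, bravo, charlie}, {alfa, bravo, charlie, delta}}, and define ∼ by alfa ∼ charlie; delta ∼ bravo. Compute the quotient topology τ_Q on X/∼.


X/∼ = {[alfa=charlie], [bravo=delta]}; |τ_Q| = 3.

Equivalence classes: [alfa=charlie], [bravo=delta].
Quotient map π: X → X/∼ sends alfa ↦ [alfa=charlie], bravo ↦ [bravo=delta], charlie ↦ [alfa=charlie], delta ↦ [bravo=delta].
For each subset V ⊆ X/∼, compute π^{-1}(V) ⊆ X and check whether π^{-1}(V) ∈ τ. V is open in τ_Q iff π^{-1}(V) ∈ τ.
  V = {}: π^{-1}(V) = ∅ ∈ τ ✓.
  V = {[alfa=charlie]}: π^{-1}(V) = {alfa, charlie} ∈ τ ✓.
  V = {[bravo=delta]}: π^{-1}(V) = {bravo, delta} ∉ τ ✗.
  V = {[alfa=charlie], [bravo=delta]}: π^{-1}(V) = {alfa, bravo, charlie, delta} ∈ τ ✓.
Open sets in the quotient: τ_Q = {{}, {[alfa=charlie]}, {[alfa=charlie], [bravo=delta]}} (3 elements).


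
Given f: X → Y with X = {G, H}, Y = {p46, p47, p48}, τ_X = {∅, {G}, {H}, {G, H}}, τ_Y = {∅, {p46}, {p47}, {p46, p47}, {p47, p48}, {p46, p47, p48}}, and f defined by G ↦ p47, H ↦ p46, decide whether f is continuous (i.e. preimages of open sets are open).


f IS continuous.

Compute f^{-1}(U) for each U ∈ τ_Y:
  U = ∅: f^{-1}(U) = ∅ ∈ τ_X ✓.
  U = {p46}: f^{-1}(U) = {H} ∈ τ_X ✓.
  U = {p47}: f^{-1}(U) = {G} ∈ τ_X ✓.
  U = {p46, p47}: f^{-1}(U) = {G, H} ∈ τ_X ✓.
  U = {p47, p48}: f^{-1}(U) = {G} ∈ τ_X ✓.
  U = {p46, p47, p48}: f^{-1}(U) = {G, H} ∈ τ_X ✓.
Every preimage lies in τ_X, so f IS continuous.


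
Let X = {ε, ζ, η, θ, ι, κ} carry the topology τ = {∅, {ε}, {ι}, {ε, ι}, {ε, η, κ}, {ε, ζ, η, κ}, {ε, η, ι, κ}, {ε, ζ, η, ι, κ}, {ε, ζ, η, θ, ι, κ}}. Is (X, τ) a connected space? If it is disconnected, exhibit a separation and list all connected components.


(X, τ) is connected.

Find clopen sets (U ∈ τ with X ∖ U ∈ τ):
  U = ∅, X ∖ U = {ε, ζ, η, θ, ι, κ} — both open, so U is clopen.
  U = {ε, ζ, η, θ, ι, κ}, X ∖ U = ∅ — both open, so U is clopen.
Only trivial clopens (∅ and X) exist, so (X, τ) is connected.
Compute connected components by grouping points that agree on all clopens:
  component: {ε, ζ, η, θ, ι, κ}


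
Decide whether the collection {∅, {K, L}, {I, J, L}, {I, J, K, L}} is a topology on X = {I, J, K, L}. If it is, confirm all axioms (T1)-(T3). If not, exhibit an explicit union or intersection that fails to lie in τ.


τ is NOT a topology on X.

Axiom (T1): ∅ ∈ τ? Yes; X ∈ τ? Yes.
Axiom (T2/T3): check pairwise unions and intersections of members of τ.
Counterexample for (T3): {K, L} ∩ {I, J, L} = {L} ∉ τ. Therefore τ is NOT a topology.


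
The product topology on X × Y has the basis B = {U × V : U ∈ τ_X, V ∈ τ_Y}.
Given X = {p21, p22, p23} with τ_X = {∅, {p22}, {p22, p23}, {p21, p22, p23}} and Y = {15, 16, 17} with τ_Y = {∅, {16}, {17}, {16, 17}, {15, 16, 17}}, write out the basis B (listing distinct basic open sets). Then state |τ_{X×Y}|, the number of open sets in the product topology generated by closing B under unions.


Basis B = {∅ × ∅, {p22} × {16}, {p22} × {17}, {p22} × {16, 17}, {p22, p23} × {16}, {p22, p23} × {17}, {p21, p22, p23} × {16}, {p21, p22, p23} × {17}, {p22} × {15, 16, 17}, {p22, p23} × {16, 17}, {p21, p22, p23} × {16, 17}, {p22, p23} × {15, 16, 17}, {p21, p22, p23} × {15, 16, 17}}; |τ_{X×Y}| = 30.

Enumerate products U × V with U ∈ τ_X, V ∈ τ_Y (deduplicated):
  ∅ × ∅ = {} (∅)
  {p22} × {16} = {(p22,16)}
  {p22} × {17} = {(p22,17)}
  {p22} × {16, 17} = {(p22,16), (p22,17)}
  {p22, p23} × {16} = {(p22,16), (p23,16)}
  {p22, p23} × {17} = {(p22,17), (p23,17)}
  {p21, p22, p23} × {16} = {(p21,16), (p22,16), (p23,16)}
  {p21, p22, p23} × {17} = {(p21,17), (p22,17), (p23,17)}
  {p22} × {15, 16, 17} = {(p22,15), (p22,16), (p22,17)}
  {p22, p23} × {16, 17} = {(p22,16), (p22,17), (p23,16), (p23,17)}
  {p21, p22, p23} × {16, 17} = {(p21,16), (p21,17), (p22,16), (p22,17), (p23,16), (p23,17)}
  {p22, p23} × {15, 16, 17} = {(p22,15), (p22,16), (p22,17), (p23,15), (p23,16), (p23,17)}
  {p21, p22, p23} × {15, 16, 17} = {(p21,15), (p21,16), (p21,17), (p22,15), (p22,16), (p22,17), (p23,15), (p23,16), (p23,17)}
These 13 distinct sets form the basis B.
Close under arbitrary unions to get τ_{X×Y}; counting gives |τ_{X×Y}| = 30.
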